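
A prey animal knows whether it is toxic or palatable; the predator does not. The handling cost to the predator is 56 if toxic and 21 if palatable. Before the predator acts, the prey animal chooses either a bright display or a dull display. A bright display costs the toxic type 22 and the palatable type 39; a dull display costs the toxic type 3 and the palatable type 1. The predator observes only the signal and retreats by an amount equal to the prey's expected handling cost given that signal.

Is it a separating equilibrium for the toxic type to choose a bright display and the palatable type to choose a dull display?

If types separate, bright display earns payment 56 and dull display earns 21.
Toxic: bright display gives 56 − 22 = 34; dull display gives 21 − 3 = 18. No deviation. ✓
Palatable: dull display gives 21 − 1 = 20; bright display gives 56 − 39 = 17. No deviation. ✓
Neither type gains from mimicking the other.

Yes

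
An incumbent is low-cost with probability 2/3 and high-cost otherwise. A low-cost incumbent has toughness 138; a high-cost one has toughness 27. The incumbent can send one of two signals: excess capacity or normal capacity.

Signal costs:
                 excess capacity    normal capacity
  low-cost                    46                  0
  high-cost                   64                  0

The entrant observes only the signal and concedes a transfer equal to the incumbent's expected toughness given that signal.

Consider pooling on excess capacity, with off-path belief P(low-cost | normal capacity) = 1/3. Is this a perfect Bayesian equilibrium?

At the pooled signal (excess capacity) the entrant holds the prior 2/3 and pays 2/3·138 + 1/3·27 = 101. Off-path (normal capacity) belief 1/3 gives 1/3·138 + 2/3·27 = 64.
Low-cost: excess capacity gives 101 − 46 = 55; normal capacity gives 64 − 0 = 64. Deviates. ✗
High-cost: excess capacity gives 101 − 64 = 37; normal capacity gives 64 − 0 = 64. Deviates. ✗

No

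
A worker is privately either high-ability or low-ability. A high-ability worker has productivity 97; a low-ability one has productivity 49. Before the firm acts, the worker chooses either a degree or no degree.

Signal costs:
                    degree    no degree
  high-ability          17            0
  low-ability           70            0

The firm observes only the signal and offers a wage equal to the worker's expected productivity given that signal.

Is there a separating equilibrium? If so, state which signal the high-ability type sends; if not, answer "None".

Try high-ability → degree, low-ability → no degree:
  If types separate, degree earns payment 97 and no degree earns 49.
  High-ability: degree gives 97 − 17 = 80; no degree gives 49 − 0 = 49. No deviation. ✓
  Low-ability: no degree gives 49 − 0 = 49; degree gives 97 − 70 = 27. No deviation. ✓
Both hold — the high-ability type sends degree.

degree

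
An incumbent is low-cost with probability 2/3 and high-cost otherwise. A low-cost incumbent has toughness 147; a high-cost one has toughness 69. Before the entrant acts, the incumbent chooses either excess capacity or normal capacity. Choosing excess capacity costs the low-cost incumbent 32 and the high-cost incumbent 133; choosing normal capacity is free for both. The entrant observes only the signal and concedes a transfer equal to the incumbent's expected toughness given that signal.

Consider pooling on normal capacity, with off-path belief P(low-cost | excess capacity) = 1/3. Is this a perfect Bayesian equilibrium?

Yes

At the pooled signal (normal capacity) the entrant holds the prior 2/3 and pays 2/3·147 + 1/3·69 = 121. Off-path (excess capacity) belief 1/3 gives 1/3·147 + 2/3·69 = 95.
Low-cost: normal capacity gives 121 − 0 = 121; excess capacity gives 95 − 32 = 63. Stays. ✓
High-cost: normal capacity gives 121 − 0 = 121; excess capacity gives 95 − 133 = -38. Stays. ✓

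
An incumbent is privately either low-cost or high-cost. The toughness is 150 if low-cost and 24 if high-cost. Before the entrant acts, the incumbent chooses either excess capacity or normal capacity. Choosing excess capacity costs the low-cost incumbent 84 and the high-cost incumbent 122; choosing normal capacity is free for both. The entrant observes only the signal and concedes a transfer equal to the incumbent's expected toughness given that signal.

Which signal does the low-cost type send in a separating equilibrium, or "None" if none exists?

None

Try low-cost → excess capacity, high-cost → normal capacity:
  If types separate, excess capacity earns payment 150 and normal capacity earns 24.
  Low-cost: excess capacity gives 150 − 84 = 66; normal capacity gives 24 − 0 = 24. No deviation. ✓
  High-cost: normal capacity gives 24 − 0 = 24; excess capacity gives 150 − 122 = 28. Would deviate. ✗
Try low-cost → normal capacity, high-cost → excess capacity:
  If types separate, normal capacity earns payment 150 and excess capacity earns 24.
  Low-cost: normal capacity gives 150 − 0 = 150; excess capacity gives 24 − 84 = -60. No deviation. ✓
  High-cost: excess capacity gives 24 − 122 = -98; normal capacity gives 150 − 0 = 150. Would deviate. ✗
Neither assignment is incentive-compatible.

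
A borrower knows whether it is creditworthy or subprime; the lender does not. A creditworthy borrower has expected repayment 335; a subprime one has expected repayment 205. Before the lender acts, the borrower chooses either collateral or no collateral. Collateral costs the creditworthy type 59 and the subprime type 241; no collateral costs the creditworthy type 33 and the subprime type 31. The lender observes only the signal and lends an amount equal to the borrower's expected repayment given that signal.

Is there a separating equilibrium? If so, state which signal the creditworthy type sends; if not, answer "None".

collateral

Try creditworthy → collateral, subprime → no collateral:
  If types separate, collateral earns payment 335 and no collateral earns 205.
  Creditworthy: collateral gives 335 − 59 = 276; no collateral gives 205 − 33 = 172. No deviation. ✓
  Subprime: no collateral gives 205 − 31 = 174; collateral gives 335 − 241 = 94. No deviation. ✓
Both hold — the creditworthy type sends collateral.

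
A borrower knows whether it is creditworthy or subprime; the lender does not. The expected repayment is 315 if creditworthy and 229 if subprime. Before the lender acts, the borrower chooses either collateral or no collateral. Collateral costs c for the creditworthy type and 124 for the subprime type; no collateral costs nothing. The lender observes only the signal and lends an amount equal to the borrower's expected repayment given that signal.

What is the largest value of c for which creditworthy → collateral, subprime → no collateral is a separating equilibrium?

86

Under separation: collateral → creditworthy (pays 315); no collateral → subprime (pays 229).
Subprime: 229 − 0 = 229 ≥ 315 − 124 = 191. Holds regardless of c. ✓
Creditworthy: 315 − c ≥ 229 − 0, so c ≤ 315 − 229 = 86.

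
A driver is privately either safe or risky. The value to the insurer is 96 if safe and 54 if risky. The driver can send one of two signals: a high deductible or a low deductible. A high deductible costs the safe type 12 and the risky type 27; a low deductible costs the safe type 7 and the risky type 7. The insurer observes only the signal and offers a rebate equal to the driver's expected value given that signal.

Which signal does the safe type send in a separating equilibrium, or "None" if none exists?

Try safe → high deductible, risky → low deductible:
  Under separation the insurer infers type exactly: high deductible → safe (pays 96), low deductible → risky (pays 54).
  Safe: high deductible gives 96 − 12 = 84; low deductible gives 54 − 7 = 47. No deviation. ✓
  Risky: low deductible gives 54 − 7 = 47; high deductible gives 96 − 27 = 69. Would deviate. ✗
Try safe → low deductible, risky → high deductible:
  Under separation the insurer infers type exactly: low deductible → safe (pays 96), high deductible → risky (pays 54).
  Safe: low deductible gives 96 − 7 = 89; high deductible gives 54 − 12 = 42. No deviation. ✓
  Risky: high deductible gives 54 − 27 = 27; low deductible gives 96 − 7 = 89. Would deviate. ✗
Neither assignment is incentive-compatible.

None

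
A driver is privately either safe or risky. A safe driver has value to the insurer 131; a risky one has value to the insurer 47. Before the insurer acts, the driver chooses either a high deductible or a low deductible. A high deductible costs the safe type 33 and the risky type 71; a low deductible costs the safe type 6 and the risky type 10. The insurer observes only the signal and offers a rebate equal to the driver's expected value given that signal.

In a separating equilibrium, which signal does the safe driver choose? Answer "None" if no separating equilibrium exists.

None

Try safe → high deductible, risky → low deductible:
  If types separate, high deductible earns payment 131 and low deductible earns 47.
  Safe: high deductible gives 131 − 33 = 98; low deductible gives 47 − 6 = 41. No deviation. ✓
  Risky: low deductible gives 47 − 10 = 37; high deductible gives 131 − 71 = 60. Would deviate. ✗
Try safe → low deductible, risky → high deductible:
  If types separate, low deductible earns payment 131 and high deductible earns 47.
  Safe: low deductible gives 131 − 6 = 125; high deductible gives 47 − 33 = 14. No deviation. ✓
  Risky: high deductible gives 47 − 71 = -24; low deductible gives 131 − 10 = 121. Would deviate. ✗
Neither assignment is incentive-compatible.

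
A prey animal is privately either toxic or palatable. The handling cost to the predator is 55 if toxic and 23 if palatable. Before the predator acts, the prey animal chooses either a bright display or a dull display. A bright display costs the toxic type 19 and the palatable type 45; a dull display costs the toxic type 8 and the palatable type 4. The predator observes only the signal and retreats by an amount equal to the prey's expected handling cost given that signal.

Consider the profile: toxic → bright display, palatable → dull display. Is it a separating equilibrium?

If types separate, bright display earns payment 55 and dull display earns 23.
Toxic: bright display gives 55 − 19 = 36; dull display gives 23 − 8 = 15. No deviation. ✓
Palatable: dull display gives 23 − 4 = 19; bright display gives 55 − 45 = 10. No deviation. ✓
Both incentive constraints hold.

Yes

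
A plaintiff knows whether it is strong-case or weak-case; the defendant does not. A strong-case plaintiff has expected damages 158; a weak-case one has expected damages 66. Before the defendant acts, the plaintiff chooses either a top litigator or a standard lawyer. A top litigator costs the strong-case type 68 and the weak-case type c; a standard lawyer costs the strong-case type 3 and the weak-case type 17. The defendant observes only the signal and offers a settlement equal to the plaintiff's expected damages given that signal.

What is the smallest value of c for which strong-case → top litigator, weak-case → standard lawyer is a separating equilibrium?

Under separation: top litigator → strong-case (pays 158); standard lawyer → weak-case (pays 66).
Strong-case: 158 − 68 = 90 ≥ 66 − 3 = 63. Holds regardless of c. ✓
Weak-case: 66 − 17 ≥ 158 − c, so c ≥ 158 − 49 = 109.

109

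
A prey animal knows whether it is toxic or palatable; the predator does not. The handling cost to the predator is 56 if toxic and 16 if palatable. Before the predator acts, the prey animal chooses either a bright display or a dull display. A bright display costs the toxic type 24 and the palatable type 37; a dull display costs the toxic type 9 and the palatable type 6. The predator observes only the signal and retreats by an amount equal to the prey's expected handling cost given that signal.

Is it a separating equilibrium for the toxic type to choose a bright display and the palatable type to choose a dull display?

If types separate, bright display earns payment 56 and dull display earns 16.
Toxic: bright display gives 56 − 24 = 32; dull display gives 16 − 9 = 7. No deviation. ✓
Palatable: dull display gives 16 − 6 = 10; bright display gives 56 − 37 = 19. Would deviate. ✗

No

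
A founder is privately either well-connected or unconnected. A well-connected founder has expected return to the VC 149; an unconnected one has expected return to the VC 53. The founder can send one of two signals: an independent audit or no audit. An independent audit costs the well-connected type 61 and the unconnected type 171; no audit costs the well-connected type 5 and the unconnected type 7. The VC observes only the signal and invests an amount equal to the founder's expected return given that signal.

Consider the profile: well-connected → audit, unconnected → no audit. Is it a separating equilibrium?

If types separate, audit earns payment 149 and no audit earns 53.
Well-connected: audit gives 149 − 61 = 88; no audit gives 53 − 5 = 48. No deviation. ✓
Unconnected: no audit gives 53 − 7 = 46; audit gives 149 − 171 = -22. No deviation. ✓
Both incentive constraints hold.

Yes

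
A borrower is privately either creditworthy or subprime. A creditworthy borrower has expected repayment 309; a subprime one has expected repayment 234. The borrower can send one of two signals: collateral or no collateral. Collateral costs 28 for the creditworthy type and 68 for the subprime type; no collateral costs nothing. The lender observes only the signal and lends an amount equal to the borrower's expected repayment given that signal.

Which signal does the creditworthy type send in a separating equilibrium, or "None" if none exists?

Try creditworthy → collateral, subprime → no collateral:
  If types separate, collateral earns payment 309 and no collateral earns 234.
  Creditworthy: collateral gives 309 − 28 = 281; no collateral gives 234 − 0 = 234. No deviation. ✓
  Subprime: no collateral gives 234 − 0 = 234; collateral gives 309 − 68 = 241. Would deviate. ✗
Try creditworthy → no collateral, subprime → collateral:
  If types separate, no collateral earns payment 309 and collateral earns 234.
  Creditworthy: no collateral gives 309 − 0 = 309; collateral gives 234 − 28 = 206. No deviation. ✓
  Subprime: collateral gives 234 − 68 = 166; no collateral gives 309 − 0 = 309. Would deviate. ✗
Neither assignment is incentive-compatible.

None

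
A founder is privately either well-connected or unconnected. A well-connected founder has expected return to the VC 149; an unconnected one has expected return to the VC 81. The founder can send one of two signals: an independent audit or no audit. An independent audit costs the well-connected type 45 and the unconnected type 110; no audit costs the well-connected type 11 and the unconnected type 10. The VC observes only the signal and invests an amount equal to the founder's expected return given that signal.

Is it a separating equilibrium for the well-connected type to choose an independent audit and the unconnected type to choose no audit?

Yes

Under separation the VC infers type exactly: audit → well-connected (pays 149), no audit → unconnected (pays 81).
Well-connected: audit gives 149 − 45 = 104; no audit gives 81 − 11 = 70. No deviation. ✓
Unconnected: no audit gives 81 − 10 = 71; audit gives 149 − 110 = 39. No deviation. ✓
Both incentive constraints hold.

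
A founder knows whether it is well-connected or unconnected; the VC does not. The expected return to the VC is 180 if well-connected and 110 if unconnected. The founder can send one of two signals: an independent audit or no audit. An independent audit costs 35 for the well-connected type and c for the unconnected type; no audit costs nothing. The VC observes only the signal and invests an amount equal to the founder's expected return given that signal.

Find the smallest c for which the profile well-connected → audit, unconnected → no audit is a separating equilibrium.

Under separation: audit → well-connected (pays 180); no audit → unconnected (pays 110).
Well-connected: 180 − 35 = 145 ≥ 110 − 0 = 110. Holds regardless of c. ✓
Unconnected: 110 − 0 ≥ 180 − c, so c ≥ 180 − 110 = 70.

70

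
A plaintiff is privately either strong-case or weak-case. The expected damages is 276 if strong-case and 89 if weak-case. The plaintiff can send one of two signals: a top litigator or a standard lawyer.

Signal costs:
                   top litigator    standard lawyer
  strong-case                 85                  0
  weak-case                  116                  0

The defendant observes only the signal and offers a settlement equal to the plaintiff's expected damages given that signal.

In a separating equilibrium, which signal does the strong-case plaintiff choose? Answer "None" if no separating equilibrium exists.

None

Try strong-case → top litigator, weak-case → standard lawyer:
  If types separate, top litigator earns payment 276 and standard lawyer earns 89.
  Strong-case: top litigator gives 276 − 85 = 191; standard lawyer gives 89 − 0 = 89. No deviation. ✓
  Weak-case: standard lawyer gives 89 − 0 = 89; top litigator gives 276 − 116 = 160. Would deviate. ✗
Try strong-case → standard lawyer, weak-case → top litigator:
  If types separate, standard lawyer earns payment 276 and top litigator earns 89.
  Strong-case: standard lawyer gives 276 − 0 = 276; top litigator gives 89 − 85 = 4. No deviation. ✓
  Weak-case: top litigator gives 89 − 116 = -27; standard lawyer gives 276 − 0 = 276. Would deviate. ✗
Neither assignment is incentive-compatible.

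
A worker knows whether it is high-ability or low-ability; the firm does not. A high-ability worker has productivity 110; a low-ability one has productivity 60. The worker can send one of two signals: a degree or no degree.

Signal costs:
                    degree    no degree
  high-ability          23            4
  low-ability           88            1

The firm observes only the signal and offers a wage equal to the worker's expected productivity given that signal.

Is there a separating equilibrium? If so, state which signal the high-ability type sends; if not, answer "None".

degree

Try high-ability → degree, low-ability → no degree:
  If types separate, degree earns payment 110 and no degree earns 60.
  High-ability: degree gives 110 − 23 = 87; no degree gives 60 − 4 = 56. No deviation. ✓
  Low-ability: no degree gives 60 − 1 = 59; degree gives 110 − 88 = 22. No deviation. ✓
Both hold — the high-ability type sends degree.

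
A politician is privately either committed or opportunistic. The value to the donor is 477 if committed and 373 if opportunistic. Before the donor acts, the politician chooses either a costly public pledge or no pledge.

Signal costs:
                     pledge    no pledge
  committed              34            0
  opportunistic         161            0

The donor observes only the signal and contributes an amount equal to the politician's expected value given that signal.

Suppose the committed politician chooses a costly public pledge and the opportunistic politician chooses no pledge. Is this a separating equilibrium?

Yes

Under separation the donor infers type exactly: pledge → committed (pays 477), no pledge → opportunistic (pays 373).
Committed: pledge gives 477 − 34 = 443; no pledge gives 373 − 0 = 373. No deviation. ✓
Opportunistic: no pledge gives 373 − 0 = 373; pledge gives 477 − 161 = 316. No deviation. ✓
Neither type gains from mimicking the other.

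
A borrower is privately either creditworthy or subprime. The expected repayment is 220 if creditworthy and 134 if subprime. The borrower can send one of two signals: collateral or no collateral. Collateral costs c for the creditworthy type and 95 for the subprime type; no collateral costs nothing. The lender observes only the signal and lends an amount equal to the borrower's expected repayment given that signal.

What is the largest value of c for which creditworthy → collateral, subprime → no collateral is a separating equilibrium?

Under separation: collateral → creditworthy (pays 220); no collateral → subprime (pays 134).
Subprime: 134 − 0 = 134 ≥ 220 − 95 = 125. Holds regardless of c. ✓
Creditworthy: 220 − c ≥ 134 − 0, so c ≤ 220 − 134 = 86.

86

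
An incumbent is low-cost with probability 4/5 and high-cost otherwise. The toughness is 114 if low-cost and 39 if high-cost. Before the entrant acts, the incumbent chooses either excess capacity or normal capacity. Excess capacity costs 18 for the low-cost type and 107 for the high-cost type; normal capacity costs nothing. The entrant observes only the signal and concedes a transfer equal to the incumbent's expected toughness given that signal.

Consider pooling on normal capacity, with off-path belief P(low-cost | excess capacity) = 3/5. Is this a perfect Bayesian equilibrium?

At the pooled signal (normal capacity) the entrant holds the prior 4/5 and pays 4/5·114 + 1/5·39 = 99. Off-path (excess capacity) belief 3/5 gives 3/5·114 + 2/5·39 = 84.
Low-cost: normal capacity gives 99 − 0 = 99; excess capacity gives 84 − 18 = 66. Stays. ✓
High-cost: normal capacity gives 99 − 0 = 99; excess capacity gives 84 − 107 = -23. Stays. ✓

Yes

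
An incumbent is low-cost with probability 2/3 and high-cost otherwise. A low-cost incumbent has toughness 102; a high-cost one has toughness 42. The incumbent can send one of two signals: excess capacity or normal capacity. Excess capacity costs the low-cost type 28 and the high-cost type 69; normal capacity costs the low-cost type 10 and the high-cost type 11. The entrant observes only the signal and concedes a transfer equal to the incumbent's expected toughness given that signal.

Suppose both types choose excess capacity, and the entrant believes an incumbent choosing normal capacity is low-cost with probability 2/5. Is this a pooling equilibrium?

No

At the pooled signal (excess capacity) the entrant holds the prior 2/3 and pays 2/3·102 + 1/3·42 = 82. Off-path (normal capacity) belief 2/5 gives 2/5·102 + 3/5·42 = 66.
Low-cost: excess capacity gives 82 − 28 = 54; normal capacity gives 66 − 10 = 56. Deviates. ✗
High-cost: excess capacity gives 82 − 69 = 13; normal capacity gives 66 − 11 = 55. Deviates. ✗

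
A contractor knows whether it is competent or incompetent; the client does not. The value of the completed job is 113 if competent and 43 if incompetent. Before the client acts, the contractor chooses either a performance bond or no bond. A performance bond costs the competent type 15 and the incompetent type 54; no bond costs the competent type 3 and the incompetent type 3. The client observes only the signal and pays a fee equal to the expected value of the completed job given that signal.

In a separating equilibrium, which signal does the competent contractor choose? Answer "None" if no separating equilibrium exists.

None

Try competent → bond, incompetent → no bond:
  Under separation the client infers type exactly: bond → competent (pays 113), no bond → incompetent (pays 43).
  Competent: bond gives 113 − 15 = 98; no bond gives 43 − 3 = 40. No deviation. ✓
  Incompetent: no bond gives 43 − 3 = 40; bond gives 113 − 54 = 59. Would deviate. ✗
Try competent → no bond, incompetent → bond:
  Under separation the client infers type exactly: no bond → competent (pays 113), bond → incompetent (pays 43).
  Competent: no bond gives 113 − 3 = 110; bond gives 43 − 15 = 28. No deviation. ✓
  Incompetent: bond gives 43 − 54 = -11; no bond gives 113 − 3 = 110. Would deviate. ✗
Neither assignment is incentive-compatible.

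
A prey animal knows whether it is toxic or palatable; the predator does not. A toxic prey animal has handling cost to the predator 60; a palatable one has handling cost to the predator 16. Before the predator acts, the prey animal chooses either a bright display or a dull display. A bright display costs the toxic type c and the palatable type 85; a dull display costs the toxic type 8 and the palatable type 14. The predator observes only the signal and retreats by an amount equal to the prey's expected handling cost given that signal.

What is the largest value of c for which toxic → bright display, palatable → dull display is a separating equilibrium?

52

Under separation: bright display → toxic (pays 60); dull display → palatable (pays 16).
Palatable: 16 − 14 = 2 ≥ 60 − 85 = -25. Holds regardless of c. ✓
Toxic: 60 − c ≥ 16 − 8, so c ≤ 60 − 8 = 52.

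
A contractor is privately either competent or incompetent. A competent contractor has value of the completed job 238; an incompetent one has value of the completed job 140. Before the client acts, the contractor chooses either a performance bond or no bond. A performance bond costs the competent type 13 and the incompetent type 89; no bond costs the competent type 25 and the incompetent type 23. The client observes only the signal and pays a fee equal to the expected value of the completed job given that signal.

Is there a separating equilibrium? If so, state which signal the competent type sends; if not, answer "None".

Try competent → bond, incompetent → no bond:
  If types separate, bond earns payment 238 and no bond earns 140.
  Competent: bond gives 238 − 13 = 225; no bond gives 140 − 25 = 115. No deviation. ✓
  Incompetent: no bond gives 140 − 23 = 117; bond gives 238 − 89 = 149. Would deviate. ✗
Try competent → no bond, incompetent → bond:
  If types separate, no bond earns payment 238 and bond earns 140.
  Competent: no bond gives 238 − 25 = 213; bond gives 140 − 13 = 127. No deviation. ✓
  Incompetent: bond gives 140 − 89 = 51; no bond gives 238 − 23 = 215. Would deviate. ✗
Neither assignment is incentive-compatible.

None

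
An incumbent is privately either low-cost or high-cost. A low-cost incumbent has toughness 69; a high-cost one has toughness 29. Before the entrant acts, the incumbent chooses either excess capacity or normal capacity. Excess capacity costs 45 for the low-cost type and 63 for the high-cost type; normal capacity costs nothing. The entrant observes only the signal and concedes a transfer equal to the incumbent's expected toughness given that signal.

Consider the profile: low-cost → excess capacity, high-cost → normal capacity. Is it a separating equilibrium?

If types separate, excess capacity earns payment 69 and normal capacity earns 29.
Low-cost: excess capacity gives 69 − 45 = 24; normal capacity gives 29 − 0 = 29. Would deviate. ✗
High-cost: normal capacity gives 29 − 0 = 29; excess capacity gives 69 − 63 = 6. No deviation. ✓

No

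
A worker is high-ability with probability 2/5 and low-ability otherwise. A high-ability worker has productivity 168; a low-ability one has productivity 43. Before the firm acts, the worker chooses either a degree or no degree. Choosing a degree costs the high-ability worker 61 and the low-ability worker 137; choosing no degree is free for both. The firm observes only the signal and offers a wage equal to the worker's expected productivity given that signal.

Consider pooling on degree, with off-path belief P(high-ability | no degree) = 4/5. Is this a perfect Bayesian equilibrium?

At the pooled signal (degree) the firm holds the prior 2/5 and pays 2/5·168 + 3/5·43 = 93. Off-path (no degree) belief 4/5 gives 4/5·168 + 1/5·43 = 143.
High-ability: degree gives 93 − 61 = 32; no degree gives 143 − 0 = 143. Deviates. ✗
Low-ability: degree gives 93 − 137 = -44; no degree gives 143 − 0 = 143. Deviates. ✗

No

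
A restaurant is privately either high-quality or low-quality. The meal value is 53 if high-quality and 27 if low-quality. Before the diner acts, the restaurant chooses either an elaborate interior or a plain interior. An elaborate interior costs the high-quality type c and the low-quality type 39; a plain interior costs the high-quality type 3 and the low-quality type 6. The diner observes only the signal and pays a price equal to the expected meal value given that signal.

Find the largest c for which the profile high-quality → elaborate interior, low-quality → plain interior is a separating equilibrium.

Under separation: elaborate interior → high-quality (pays 53); plain interior → low-quality (pays 27).
Low-quality: 27 − 6 = 21 ≥ 53 − 39 = 14. Holds regardless of c. ✓
High-quality: 53 − c ≥ 27 − 3, so c ≤ 53 − 24 = 29.

29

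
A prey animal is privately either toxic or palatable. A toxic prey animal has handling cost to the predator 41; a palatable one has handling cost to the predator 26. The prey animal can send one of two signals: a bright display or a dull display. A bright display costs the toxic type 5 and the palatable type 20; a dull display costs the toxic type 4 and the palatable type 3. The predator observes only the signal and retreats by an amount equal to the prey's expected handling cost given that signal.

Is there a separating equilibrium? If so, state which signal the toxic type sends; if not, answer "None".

Try toxic → bright display, palatable → dull display:
  If types separate, bright display earns payment 41 and dull display earns 26.
  Toxic: bright display gives 41 − 5 = 36; dull display gives 26 − 4 = 22. No deviation. ✓
  Palatable: dull display gives 26 − 3 = 23; bright display gives 41 − 20 = 21. No deviation. ✓
Both hold — the toxic type sends bright display.

bright display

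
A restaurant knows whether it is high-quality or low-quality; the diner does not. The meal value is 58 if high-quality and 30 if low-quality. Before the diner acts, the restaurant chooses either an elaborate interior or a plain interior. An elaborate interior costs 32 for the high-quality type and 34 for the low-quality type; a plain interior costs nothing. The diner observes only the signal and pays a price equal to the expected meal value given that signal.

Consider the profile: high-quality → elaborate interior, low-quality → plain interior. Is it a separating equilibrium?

Under separation the diner infers type exactly: elaborate interior → high-quality (pays 58), plain interior → low-quality (pays 30).
High-quality: elaborate interior gives 58 − 32 = 26; plain interior gives 30 − 0 = 30. Would deviate. ✗
Low-quality: plain interior gives 30 − 0 = 30; elaborate interior gives 58 − 34 = 24. No deviation. ✓

No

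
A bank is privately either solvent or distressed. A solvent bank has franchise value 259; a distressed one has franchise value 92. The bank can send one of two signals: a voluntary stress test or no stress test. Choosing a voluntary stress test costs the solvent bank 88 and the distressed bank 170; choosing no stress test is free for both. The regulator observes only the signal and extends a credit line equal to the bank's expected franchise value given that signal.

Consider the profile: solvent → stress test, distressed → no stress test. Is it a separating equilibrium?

If types separate, stress test earns payment 259 and no stress test earns 92.
Solvent: stress test gives 259 − 88 = 171; no stress test gives 92 − 0 = 92. No deviation. ✓
Distressed: no stress test gives 92 − 0 = 92; stress test gives 259 − 170 = 89. No deviation. ✓
Neither type gains from mimicking the other.

Yes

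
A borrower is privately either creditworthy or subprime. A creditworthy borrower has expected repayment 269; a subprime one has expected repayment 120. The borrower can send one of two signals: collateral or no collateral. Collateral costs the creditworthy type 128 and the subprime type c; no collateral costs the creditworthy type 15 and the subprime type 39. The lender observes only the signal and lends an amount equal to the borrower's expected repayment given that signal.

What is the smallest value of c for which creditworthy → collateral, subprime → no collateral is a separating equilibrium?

188

Under separation: collateral → creditworthy (pays 269); no collateral → subprime (pays 120).
Creditworthy: 269 − 128 = 141 ≥ 120 − 15 = 105. Holds regardless of c. ✓
Subprime: 120 − 39 ≥ 269 − c, so c ≥ 269 − 81 = 188.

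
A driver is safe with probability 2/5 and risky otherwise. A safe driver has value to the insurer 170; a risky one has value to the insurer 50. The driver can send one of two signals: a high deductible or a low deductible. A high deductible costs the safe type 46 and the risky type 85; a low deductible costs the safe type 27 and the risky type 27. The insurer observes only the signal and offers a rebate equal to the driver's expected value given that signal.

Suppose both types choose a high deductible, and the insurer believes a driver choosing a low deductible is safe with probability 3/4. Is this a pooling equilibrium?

At the pooled signal (high deductible) the insurer holds the prior 2/5 and pays 2/5·170 + 3/5·50 = 98. Off-path (low deductible) belief 3/4 gives 3/4·170 + 1/4·50 = 140.
Safe: high deductible gives 98 − 46 = 52; low deductible gives 140 − 27 = 113. Deviates. ✗
Risky: high deductible gives 98 − 85 = 13; low deductible gives 140 − 27 = 113. Deviates. ✗

No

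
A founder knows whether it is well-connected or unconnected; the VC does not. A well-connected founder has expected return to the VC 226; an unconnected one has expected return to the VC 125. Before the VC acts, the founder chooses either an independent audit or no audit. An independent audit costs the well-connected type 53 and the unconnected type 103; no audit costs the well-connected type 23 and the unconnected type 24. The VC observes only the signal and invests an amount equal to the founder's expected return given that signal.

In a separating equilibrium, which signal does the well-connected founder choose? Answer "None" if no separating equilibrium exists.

None

Try well-connected → audit, unconnected → no audit:
  Under separation the VC infers type exactly: audit → well-connected (pays 226), no audit → unconnected (pays 125).
  Well-connected: audit gives 226 − 53 = 173; no audit gives 125 − 23 = 102. No deviation. ✓
  Unconnected: no audit gives 125 − 24 = 101; audit gives 226 − 103 = 123. Would deviate. ✗
Try well-connected → no audit, unconnected → audit:
  Under separation the VC infers type exactly: no audit → well-connected (pays 226), audit → unconnected (pays 125).
  Well-connected: no audit gives 226 − 23 = 203; audit gives 125 − 53 = 72. No deviation. ✓
  Unconnected: audit gives 125 − 103 = 22; no audit gives 226 − 24 = 202. Would deviate. ✗
Neither assignment is incentive-compatible.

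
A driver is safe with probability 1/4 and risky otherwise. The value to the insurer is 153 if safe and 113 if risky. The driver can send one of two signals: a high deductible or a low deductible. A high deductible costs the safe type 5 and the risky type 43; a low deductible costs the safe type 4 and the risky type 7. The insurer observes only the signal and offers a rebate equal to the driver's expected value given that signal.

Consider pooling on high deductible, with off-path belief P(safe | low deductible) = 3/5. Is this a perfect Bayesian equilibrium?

No

On the equilibrium path (high deductible) the insurer holds the prior 1/4 and pays 1/4·153 + 3/4·113 = 123. Off-path (low deductible) belief 3/5 gives 3/5·153 + 2/5·113 = 137.
Safe: high deductible gives 123 − 5 = 118; low deductible gives 137 − 4 = 133. Deviates. ✗
Risky: high deductible gives 123 − 43 = 80; low deductible gives 137 − 7 = 130. Deviates. ✗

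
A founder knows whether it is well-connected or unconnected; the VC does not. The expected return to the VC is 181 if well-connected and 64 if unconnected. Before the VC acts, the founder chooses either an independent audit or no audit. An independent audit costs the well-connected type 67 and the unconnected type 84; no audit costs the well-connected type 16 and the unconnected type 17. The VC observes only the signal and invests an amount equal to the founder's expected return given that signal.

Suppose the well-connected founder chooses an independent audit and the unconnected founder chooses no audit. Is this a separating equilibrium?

No

Under separation the VC infers type exactly: audit → well-connected (pays 181), no audit → unconnected (pays 64).
Well-connected: audit gives 181 − 67 = 114; no audit gives 64 − 16 = 48. No deviation. ✓
Unconnected: no audit gives 64 − 17 = 47; audit gives 181 − 84 = 97. Would deviate. ✗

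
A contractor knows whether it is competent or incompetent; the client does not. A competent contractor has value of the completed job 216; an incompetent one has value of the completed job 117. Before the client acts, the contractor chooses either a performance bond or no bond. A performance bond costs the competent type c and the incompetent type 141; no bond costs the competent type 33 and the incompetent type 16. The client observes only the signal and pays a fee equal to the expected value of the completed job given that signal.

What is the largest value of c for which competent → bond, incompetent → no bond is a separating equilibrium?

Under separation: bond → competent (pays 216); no bond → incompetent (pays 117).
Incompetent: 117 − 16 = 101 ≥ 216 − 141 = 75. Holds regardless of c. ✓
Competent: 216 − c ≥ 117 − 33, so c ≤ 216 − 84 = 132.

132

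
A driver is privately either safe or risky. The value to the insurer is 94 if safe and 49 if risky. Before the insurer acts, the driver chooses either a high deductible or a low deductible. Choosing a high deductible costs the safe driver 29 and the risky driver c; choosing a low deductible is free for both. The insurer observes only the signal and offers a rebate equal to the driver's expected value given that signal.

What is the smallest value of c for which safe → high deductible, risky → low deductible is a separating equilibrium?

Under separation: high deductible → safe (pays 94); low deductible → risky (pays 49).
Safe: 94 − 29 = 65 ≥ 49 − 0 = 49. Holds regardless of c. ✓
Risky: 49 − 0 ≥ 94 − c, so c ≥ 94 − 49 = 45.

45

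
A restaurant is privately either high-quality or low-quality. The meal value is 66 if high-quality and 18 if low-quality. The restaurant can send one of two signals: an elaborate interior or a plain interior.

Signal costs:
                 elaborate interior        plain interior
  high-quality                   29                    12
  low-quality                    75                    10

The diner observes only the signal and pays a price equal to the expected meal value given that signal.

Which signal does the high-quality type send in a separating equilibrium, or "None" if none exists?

Try high-quality → elaborate interior, low-quality → plain interior:
  Under separation the diner infers type exactly: elaborate interior → high-quality (pays 66), plain interior → low-quality (pays 18).
  High-quality: elaborate interior gives 66 − 29 = 37; plain interior gives 18 − 12 = 6. No deviation. ✓
  Low-quality: plain interior gives 18 − 10 = 8; elaborate interior gives 66 − 75 = -9. No deviation. ✓
Both hold — the high-quality type sends elaborate interior.

elaborate interior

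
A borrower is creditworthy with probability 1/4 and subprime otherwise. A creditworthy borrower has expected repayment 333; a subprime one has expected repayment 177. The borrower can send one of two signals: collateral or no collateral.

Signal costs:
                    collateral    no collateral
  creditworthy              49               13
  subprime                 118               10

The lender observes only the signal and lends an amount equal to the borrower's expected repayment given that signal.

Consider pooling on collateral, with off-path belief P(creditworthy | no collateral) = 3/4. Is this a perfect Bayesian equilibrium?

On the equilibrium path (collateral) the lender holds the prior 1/4 and pays 1/4·333 + 3/4·177 = 216. Off-path (no collateral) belief 3/4 gives 3/4·333 + 1/4·177 = 294.
Creditworthy: collateral gives 216 − 49 = 167; no collateral gives 294 − 13 = 281. Deviates. ✗
Subprime: collateral gives 216 − 118 = 98; no collateral gives 294 − 10 = 284. Deviates. ✗

No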